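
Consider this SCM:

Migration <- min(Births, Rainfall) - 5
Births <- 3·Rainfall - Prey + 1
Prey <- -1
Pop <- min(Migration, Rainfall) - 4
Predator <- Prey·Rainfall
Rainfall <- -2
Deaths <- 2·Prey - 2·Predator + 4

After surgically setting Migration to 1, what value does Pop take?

-6

Intervening sets Migration = 1 and removes its equation (Migration <- min(Births, Rainfall) - 5).
Pop = min(Migration, Rainfall) - 4  [with Migration=1, Rainfall=-2]  = -6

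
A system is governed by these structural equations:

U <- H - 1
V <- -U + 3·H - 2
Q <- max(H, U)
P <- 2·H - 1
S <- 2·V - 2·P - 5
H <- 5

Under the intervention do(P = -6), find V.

9

Under do(P=-6), the mechanism P <- 2·H - 1 is discarded; P is fixed at -6.
Since V is not a descendant of the intervened variable, it is unaffected.
U = H - 1  [with H=5]  = 4
V = -U + 3·H - 2  [with U=4, H=5]  = 9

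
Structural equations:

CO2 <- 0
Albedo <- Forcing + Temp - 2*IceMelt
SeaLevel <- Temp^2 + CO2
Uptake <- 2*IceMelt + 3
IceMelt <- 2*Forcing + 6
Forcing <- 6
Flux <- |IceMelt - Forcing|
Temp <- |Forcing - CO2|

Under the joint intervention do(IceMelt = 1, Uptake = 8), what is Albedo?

10

The joint intervention fixes IceMelt = 1, Uptake = 8, removing each variable's own equation.
Temp = |Forcing - CO2|  [with Forcing=6, CO2=0]  = 6
Albedo = Forcing + Temp - 2*IceMelt  [with Forcing=6, Temp=6, IceMelt=1]  = 10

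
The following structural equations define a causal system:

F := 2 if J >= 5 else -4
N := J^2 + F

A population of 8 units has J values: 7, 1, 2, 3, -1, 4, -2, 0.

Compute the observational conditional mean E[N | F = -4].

1

Observing F=-4 restricts to units where F's equation naturally yields -4: J ∈ {1, 2, 3, -1, 4, -2, 0}. In that subpopulation N = -3, 0, 5, -3, 12, 0, -4, mean 1.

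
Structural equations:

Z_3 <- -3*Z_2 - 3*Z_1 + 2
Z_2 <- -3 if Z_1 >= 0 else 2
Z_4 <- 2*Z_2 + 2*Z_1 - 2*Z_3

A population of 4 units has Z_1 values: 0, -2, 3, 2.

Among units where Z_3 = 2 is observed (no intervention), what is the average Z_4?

-4

Conditioning on Z_3=2 selects the 2 unit(s) with Z_1 ∈ {-2, 3}. Their Z_4 values: -4, -4. Mean = -4.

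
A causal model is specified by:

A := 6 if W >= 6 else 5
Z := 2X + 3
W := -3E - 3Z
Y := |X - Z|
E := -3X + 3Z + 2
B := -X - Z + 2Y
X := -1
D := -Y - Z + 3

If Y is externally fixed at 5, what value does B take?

The intervention breaks the incoming arrows to Y: Y := |X - Z| no longer applies, and Y = 5.
Z = 2X + 3  [with X=-1]  = 1
B = -X - Z + 2Y  [with X=-1, Z=1, Y=5]  = 10

10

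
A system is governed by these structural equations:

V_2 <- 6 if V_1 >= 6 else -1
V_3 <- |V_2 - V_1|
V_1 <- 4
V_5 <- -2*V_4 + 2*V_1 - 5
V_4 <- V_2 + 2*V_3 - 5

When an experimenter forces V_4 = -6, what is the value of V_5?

Intervening sets V_4 = -6 and removes its equation (V_4 <- V_2 + 2*V_3 - 5).
V_5 = -2*V_4 + 2*V_1 - 5  [with V_4=-6, V_1=4]  = 15

15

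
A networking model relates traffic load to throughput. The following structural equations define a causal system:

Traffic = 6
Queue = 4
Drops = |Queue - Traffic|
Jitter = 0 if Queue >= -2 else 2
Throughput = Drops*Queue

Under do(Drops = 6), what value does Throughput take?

24

do(Drops=6) replaces the equation Drops = |Queue - Traffic| with the constant Drops = 6.
Throughput = Drops*Queue  [with Drops=6, Queue=4]  = 24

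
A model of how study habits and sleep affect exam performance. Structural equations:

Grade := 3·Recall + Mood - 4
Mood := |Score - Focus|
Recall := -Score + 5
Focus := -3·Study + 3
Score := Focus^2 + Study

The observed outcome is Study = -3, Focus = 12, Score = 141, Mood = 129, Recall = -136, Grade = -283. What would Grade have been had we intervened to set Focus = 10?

Under do(Focus=10), the mechanism Focus := -3·Study + 3 is discarded; Focus is fixed at 10.
Score = Focus^2 + Study  [with Focus=10, Study=-3]  = 97
Mood = |Score - Focus|  [with Score=97, Focus=10]  = 87
Recall = -Score + 5  [with Score=97]  = -92
Grade = 3·Recall + Mood - 4  [with Recall=-92, Mood=87]  = -193

-193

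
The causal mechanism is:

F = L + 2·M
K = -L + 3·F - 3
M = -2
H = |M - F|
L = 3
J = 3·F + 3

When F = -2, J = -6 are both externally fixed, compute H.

0

Setting F = -2, J = -6 by intervention discards those variables' equations.
H = |M - F|  [with M=-2, F=-2]  = 0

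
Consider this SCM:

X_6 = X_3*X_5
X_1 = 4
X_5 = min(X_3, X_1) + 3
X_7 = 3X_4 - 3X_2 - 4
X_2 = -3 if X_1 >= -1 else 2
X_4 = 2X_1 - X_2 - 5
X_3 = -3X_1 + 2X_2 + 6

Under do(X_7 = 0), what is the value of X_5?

-9

The intervention breaks the incoming arrows to X_7: X_7 = 3X_4 - 3X_2 - 4 no longer applies, and X_7 = 0.
X_5 is not downstream of the intervention, so its value is determined by the original equations.
X_2 = -3 if X_1 >= -1 else 2  [with X_1=4]  = -3
X_3 = -3X_1 + 2X_2 + 6  [with X_1=4, X_2=-3]  = -12
X_5 = min(X_3, X_1) + 3  [with X_3=-12, X_1=4]  = -9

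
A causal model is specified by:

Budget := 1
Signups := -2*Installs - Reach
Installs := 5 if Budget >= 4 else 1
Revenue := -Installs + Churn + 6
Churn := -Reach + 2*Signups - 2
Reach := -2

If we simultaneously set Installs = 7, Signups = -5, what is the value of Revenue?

-11

Setting Installs = 7, Signups = -5 by intervention discards those variables' equations.
Churn = -Reach + 2*Signups - 2  [with Reach=-2, Signups=-5]  = -10
Revenue = -Installs + Churn + 6  [with Installs=7, Churn=-10]  = -11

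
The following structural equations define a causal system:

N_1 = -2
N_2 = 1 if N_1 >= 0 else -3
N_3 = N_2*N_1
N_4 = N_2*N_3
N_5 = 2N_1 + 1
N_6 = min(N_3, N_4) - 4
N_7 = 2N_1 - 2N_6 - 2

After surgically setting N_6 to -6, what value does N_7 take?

Intervening sets N_6 = -6 and removes its equation (N_6 = min(N_3, N_4) - 4).
N_7 = 2N_1 - 2N_6 - 2  [with N_1=-2, N_6=-6]  = 6

6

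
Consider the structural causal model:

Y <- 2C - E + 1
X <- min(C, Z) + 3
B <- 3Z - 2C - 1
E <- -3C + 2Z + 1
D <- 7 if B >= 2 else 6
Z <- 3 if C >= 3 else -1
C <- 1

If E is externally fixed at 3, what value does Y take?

The intervention breaks the incoming arrows to E: E <- -3C + 2Z + 1 no longer applies, and E = 3.
Y = 2C - E + 1  [with C=1, E=3]  = 0

0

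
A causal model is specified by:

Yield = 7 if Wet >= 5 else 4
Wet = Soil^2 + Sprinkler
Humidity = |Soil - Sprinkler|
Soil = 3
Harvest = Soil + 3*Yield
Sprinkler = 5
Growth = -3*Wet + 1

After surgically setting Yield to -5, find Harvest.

-12

Intervening sets Yield = -5 and removes its equation (Yield = 7 if Wet >= 5 else 4).
Harvest = Soil + 3*Yield  [with Soil=3, Yield=-5]  = -12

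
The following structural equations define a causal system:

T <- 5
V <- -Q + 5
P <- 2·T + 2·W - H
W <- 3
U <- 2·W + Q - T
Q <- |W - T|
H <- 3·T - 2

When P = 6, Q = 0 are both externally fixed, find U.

1

The joint intervention fixes P = 6, Q = 0, removing each variable's own equation.
U = 2·W + Q - T  [with W=3, Q=0, T=5]  = 1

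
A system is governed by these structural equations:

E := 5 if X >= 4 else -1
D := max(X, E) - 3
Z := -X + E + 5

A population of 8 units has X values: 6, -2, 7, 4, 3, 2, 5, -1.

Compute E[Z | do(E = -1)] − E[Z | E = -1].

The intervention sets E=-1 in all 8 units regardless of X. Recomputing Z per unit gives -2, 6, -3, 0, 1, 2, -1, 5; average 1.
Observing E=-1 restricts to units where E's equation naturally yields -1: X ∈ {-2, 3, 2, -1}. In that subpopulation Z = 6, 1, 2, 5, mean 3.5.
Difference = 1 − 3.5 = -2.5.

-2.5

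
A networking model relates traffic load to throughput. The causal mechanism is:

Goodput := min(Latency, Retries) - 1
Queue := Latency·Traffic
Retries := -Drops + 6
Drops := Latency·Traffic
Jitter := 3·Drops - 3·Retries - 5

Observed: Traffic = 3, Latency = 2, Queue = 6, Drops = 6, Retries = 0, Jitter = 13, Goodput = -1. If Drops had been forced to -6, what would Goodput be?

1

The intervention breaks the incoming arrows to Drops: Drops := Latency·Traffic no longer applies, and Drops = -6.
Retries = -Drops + 6  [with Drops=-6]  = 12
Goodput = min(Latency, Retries) - 1  [with Latency=2, Retries=12]  = 1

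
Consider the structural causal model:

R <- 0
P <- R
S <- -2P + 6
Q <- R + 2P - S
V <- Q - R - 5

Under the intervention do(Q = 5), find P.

The intervention breaks the incoming arrows to Q: Q <- R + 2P - S no longer applies, and Q = 5.
Since P is not a descendant of the intervened variable, it is unaffected.
P = R  [with R=0]  = 0

0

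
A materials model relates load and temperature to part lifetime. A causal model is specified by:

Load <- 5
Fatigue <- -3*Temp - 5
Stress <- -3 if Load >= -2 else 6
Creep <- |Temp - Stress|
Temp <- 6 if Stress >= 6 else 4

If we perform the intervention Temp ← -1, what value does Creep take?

2

The intervention breaks the incoming arrows to Temp: Temp <- 6 if Stress >= 6 else 4 no longer applies, and Temp = -1.
Stress = -3 if Load >= -2 else 6  [with Load=5]  = -3
Creep = |Temp - Stress|  [with Temp=-1, Stress=-3]  = 2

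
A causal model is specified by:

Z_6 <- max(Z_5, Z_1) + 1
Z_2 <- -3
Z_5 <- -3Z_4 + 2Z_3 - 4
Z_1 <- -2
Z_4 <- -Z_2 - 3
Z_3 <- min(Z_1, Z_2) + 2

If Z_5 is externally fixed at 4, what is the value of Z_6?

5

The intervention breaks the incoming arrows to Z_5: Z_5 <- -3Z_4 + 2Z_3 - 4 no longer applies, and Z_5 = 4.
Z_6 = max(Z_5, Z_1) + 1  [with Z_5=4, Z_1=-2]  = 5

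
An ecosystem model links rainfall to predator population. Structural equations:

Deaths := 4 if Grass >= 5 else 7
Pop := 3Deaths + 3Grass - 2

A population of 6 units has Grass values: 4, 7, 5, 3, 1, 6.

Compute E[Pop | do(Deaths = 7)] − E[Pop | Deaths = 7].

5

Under do(Deaths=7), Deaths's equation is replaced by Deaths=7 for every unit. Per-unit Pop: 31, 40, 34, 28, 22, 37. Mean = 32.
Conditioning on Deaths=7 selects the 3 unit(s) with Grass ∈ {4, 3, 1}. Their Pop values: 31, 28, 22. Mean = 27.
Difference = 32 − 27 = 5.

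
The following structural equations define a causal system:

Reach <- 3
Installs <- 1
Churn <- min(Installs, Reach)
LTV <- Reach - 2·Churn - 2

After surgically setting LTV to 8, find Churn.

Under do(LTV=8), the mechanism LTV <- Reach - 2·Churn - 2 is discarded; LTV is fixed at 8.
Since Churn is not a descendant of the intervened variable, it is unaffected.
Churn = min(Installs, Reach)  [with Installs=1, Reach=3]  = 1

1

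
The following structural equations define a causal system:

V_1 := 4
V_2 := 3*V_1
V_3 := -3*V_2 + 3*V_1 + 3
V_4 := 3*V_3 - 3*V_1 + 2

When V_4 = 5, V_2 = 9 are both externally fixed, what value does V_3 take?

Setting V_4 = 5, V_2 = 9 by intervention discards those variables' equations.
V_3 = -3*V_2 + 3*V_1 + 3  [with V_2=9, V_1=4]  = -12

-12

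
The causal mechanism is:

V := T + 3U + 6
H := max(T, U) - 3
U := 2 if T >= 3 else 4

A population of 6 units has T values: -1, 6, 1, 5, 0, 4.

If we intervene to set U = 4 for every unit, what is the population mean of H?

1.5

do(U=4) breaks U's dependence on T. With U=4 fixed, H across the units is 1, 3, 1, 2, 1, 1, mean 1.5.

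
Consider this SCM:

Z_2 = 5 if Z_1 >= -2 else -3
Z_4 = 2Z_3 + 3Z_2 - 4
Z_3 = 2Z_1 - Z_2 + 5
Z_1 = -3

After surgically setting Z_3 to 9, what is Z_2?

-3

Under do(Z_3=9), the mechanism Z_3 = 2Z_1 - Z_2 + 5 is discarded; Z_3 is fixed at 9.
Since Z_2 is not a descendant of the intervened variable, it is unaffected.
Z_2 = 5 if Z_1 >= -2 else -3  [with Z_1=-3]  = -3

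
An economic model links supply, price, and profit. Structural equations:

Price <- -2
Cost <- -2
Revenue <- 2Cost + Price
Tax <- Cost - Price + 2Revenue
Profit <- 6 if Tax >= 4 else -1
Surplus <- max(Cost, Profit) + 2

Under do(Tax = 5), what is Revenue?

Under do(Tax=5), the mechanism Tax <- Cost - Price + 2Revenue is discarded; Tax is fixed at 5.
Since Revenue is not a descendant of the intervened variable, it is unaffected.
Revenue = 2Cost + Price  [with Cost=-2, Price=-2]  = -6

-6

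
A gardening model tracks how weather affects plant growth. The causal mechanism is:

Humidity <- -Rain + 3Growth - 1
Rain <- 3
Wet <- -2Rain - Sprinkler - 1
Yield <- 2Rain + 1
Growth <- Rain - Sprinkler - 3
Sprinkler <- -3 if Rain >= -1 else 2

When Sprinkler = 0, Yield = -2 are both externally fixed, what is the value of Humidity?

Setting Sprinkler = 0, Yield = -2 by intervention discards those variables' equations.
Growth = Rain - Sprinkler - 3  [with Rain=3, Sprinkler=0]  = 0
Humidity = -Rain + 3Growth - 1  [with Rain=3, Growth=0]  = -4

-4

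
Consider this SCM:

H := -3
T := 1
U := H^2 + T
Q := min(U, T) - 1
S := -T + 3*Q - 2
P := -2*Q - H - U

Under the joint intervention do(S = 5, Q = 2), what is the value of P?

Setting S = 5, Q = 2 by intervention discards those variables' equations.
U = H^2 + T  [with H=-3, T=1]  = 10
P = -2*Q - H - U  [with Q=2, H=-3, U=10]  = -11

-11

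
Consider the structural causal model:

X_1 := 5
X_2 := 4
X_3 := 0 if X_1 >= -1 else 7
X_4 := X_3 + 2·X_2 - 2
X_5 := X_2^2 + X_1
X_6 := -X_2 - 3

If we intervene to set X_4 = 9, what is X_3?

0

Under do(X_4=9), the mechanism X_4 := X_3 + 2·X_2 - 2 is discarded; X_4 is fixed at 9.
Since X_3 is not a descendant of the intervened variable, it is unaffected.
X_3 = 0 if X_1 >= -1 else 7  [with X_1=5]  = 0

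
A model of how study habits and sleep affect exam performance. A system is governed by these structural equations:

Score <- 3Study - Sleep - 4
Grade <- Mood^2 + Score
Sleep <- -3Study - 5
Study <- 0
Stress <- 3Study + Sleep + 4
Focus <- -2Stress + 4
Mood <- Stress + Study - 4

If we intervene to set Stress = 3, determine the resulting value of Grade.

2

The intervention breaks the incoming arrows to Stress: Stress <- 3Study + Sleep + 4 no longer applies, and Stress = 3.
Sleep = -3Study - 5  [with Study=0]  = -5
Score = 3Study - Sleep - 4  [with Study=0, Sleep=-5]  = 1
Mood = Stress + Study - 4  [with Stress=3, Study=0]  = -1
Grade = Mood^2 + Score  [with Mood=-1, Score=1]  = 2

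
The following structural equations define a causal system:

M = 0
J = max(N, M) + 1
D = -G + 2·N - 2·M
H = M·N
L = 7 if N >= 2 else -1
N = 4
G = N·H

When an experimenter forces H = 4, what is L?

The intervention breaks the incoming arrows to H: H = M·N no longer applies, and H = 4.
L is not downstream of the intervention, so its value is determined by the original equations.
L = 7 if N >= 2 else -1  [with N=4]  = 7

7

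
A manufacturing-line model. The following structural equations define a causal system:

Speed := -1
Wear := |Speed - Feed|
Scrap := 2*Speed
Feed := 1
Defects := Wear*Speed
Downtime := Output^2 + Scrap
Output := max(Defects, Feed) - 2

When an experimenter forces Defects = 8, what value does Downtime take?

The intervention breaks the incoming arrows to Defects: Defects := Wear*Speed no longer applies, and Defects = 8.
Scrap = 2*Speed  [with Speed=-1]  = -2
Output = max(Defects, Feed) - 2  [with Defects=8, Feed=1]  = 6
Downtime = Output^2 + Scrap  [with Output=6, Scrap=-2]  = 34

34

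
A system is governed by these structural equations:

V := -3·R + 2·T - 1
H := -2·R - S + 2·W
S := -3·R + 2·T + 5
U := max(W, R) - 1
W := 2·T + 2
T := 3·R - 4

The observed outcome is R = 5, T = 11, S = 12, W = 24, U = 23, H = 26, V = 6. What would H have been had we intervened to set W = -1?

-24

Under do(W=-1), the mechanism W := 2·T + 2 is discarded; W is fixed at -1.
T = 3·R - 4  [with R=5]  = 11
S = -3·R + 2·T + 5  [with R=5, T=11]  = 12
H = -2·R - S + 2·W  [with R=5, S=12, W=-1]  = -24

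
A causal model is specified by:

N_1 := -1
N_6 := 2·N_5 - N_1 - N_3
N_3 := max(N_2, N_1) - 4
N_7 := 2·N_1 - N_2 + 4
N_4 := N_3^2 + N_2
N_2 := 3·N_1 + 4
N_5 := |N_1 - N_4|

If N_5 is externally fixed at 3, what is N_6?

The intervention breaks the incoming arrows to N_5: N_5 := |N_1 - N_4| no longer applies, and N_5 = 3.
N_2 = 3·N_1 + 4  [with N_1=-1]  = 1
N_3 = max(N_2, N_1) - 4  [with N_2=1, N_1=-1]  = -3
N_6 = 2·N_5 - N_1 - N_3  [with N_5=3, N_1=-1, N_3=-3]  = 10

10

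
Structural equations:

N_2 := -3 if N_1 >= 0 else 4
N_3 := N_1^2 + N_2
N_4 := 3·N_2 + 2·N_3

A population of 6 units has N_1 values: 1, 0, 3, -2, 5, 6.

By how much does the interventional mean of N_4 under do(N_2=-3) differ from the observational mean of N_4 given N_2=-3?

-3.4

Under do(N_2=-3), N_2's equation is replaced by N_2=-3 for every unit. Per-unit N_4: -13, -15, 3, -7, 35, 57. Mean = 10.
Conditioning on N_2=-3 selects the 5 unit(s) with N_1 ∈ {1, 0, 3, 5, 6}. Their N_4 values: -13, -15, 3, 35, 57. Mean = 13.4.
Difference = 10 − 13.4 = -3.4.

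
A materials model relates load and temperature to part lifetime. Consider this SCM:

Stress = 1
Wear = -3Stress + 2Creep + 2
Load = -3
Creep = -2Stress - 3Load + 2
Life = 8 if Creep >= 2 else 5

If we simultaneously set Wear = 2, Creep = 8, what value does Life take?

The joint intervention fixes Wear = 2, Creep = 8, removing each variable's own equation.
Life = 8 if Creep >= 2 else 5  [with Creep=8]  = 8

8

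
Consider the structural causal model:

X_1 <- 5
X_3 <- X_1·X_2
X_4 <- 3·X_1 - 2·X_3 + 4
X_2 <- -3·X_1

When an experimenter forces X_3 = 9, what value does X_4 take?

1

The intervention breaks the incoming arrows to X_3: X_3 <- X_1·X_2 no longer applies, and X_3 = 9.
X_4 = 3·X_1 - 2·X_3 + 4  [with X_1=5, X_3=9]  = 1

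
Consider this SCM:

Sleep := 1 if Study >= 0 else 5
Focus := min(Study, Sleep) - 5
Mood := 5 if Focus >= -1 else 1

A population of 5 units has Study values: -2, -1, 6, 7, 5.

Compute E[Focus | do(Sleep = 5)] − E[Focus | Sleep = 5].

Every unit gets Sleep=5 under the intervention. Focus values become -7, -6, 0, 0, 0; E[Focus|do(Sleep=5)] = -2.6.
Conditioning on Sleep=5 selects the 2 unit(s) with Study ∈ {-2, -1}. Their Focus values: -7, -6. Mean = -6.5.
Difference = -2.6 − (-6.5) = 3.9.

3.9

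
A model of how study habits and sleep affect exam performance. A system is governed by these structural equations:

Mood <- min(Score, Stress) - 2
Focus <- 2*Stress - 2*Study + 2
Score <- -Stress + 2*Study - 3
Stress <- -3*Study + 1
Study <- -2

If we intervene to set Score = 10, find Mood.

Intervening sets Score = 10 and removes its equation (Score <- -Stress + 2*Study - 3).
Stress = -3*Study + 1  [with Study=-2]  = 7
Mood = min(Score, Stress) - 2  [with Score=10, Stress=7]  = 5

5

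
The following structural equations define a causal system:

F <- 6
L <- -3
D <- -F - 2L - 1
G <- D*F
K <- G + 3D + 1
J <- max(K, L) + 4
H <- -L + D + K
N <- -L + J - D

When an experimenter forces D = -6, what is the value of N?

10

The intervention breaks the incoming arrows to D: D <- -F - 2L - 1 no longer applies, and D = -6.
G = D*F  [with D=-6, F=6]  = -36
K = G + 3D + 1  [with G=-36, D=-6]  = -53
J = max(K, L) + 4  [with K=-53, L=-3]  = 1
N = -L + J - D  [with L=-3, J=1, D=-6]  = 10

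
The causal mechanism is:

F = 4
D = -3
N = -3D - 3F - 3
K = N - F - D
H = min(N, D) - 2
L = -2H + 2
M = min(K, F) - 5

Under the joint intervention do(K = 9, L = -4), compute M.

Setting K = 9, L = -4 by intervention discards those variables' equations.
M = min(K, F) - 5  [with K=9, F=4]  = -1

-1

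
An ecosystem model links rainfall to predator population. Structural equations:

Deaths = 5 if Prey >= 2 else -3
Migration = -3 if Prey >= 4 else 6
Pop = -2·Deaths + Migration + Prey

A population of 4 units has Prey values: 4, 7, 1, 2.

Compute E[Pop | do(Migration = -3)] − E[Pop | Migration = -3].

The intervention sets Migration=-3 in all 4 units regardless of Prey. Recomputing Pop per unit gives -9, -6, 4, -11; average -5.5.
E[Pop|Migration=-3] averages over only the 2 units with Migration=-3 (Prey = 4, 7): Pop = -9, -6, mean -7.5.
Difference = -5.5 − (-7.5) = 2.

2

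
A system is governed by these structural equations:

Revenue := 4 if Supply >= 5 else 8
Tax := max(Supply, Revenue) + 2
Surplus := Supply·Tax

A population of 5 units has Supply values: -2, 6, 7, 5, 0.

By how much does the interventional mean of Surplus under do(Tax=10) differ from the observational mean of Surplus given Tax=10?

Under do(Tax=10), Tax's equation is replaced by Tax=10 for every unit. Per-unit Surplus: -20, 60, 70, 50, 0. Mean = 32.
E[Surplus|Tax=10] averages over only the 2 units with Tax=10 (Supply = -2, 0): Surplus = -20, 0, mean -10.
Difference = 32 − (-10) = 42.

42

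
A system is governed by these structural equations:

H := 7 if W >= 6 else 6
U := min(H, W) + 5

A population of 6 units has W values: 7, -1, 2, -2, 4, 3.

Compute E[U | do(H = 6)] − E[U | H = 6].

Every unit gets H=6 under the intervention. U values become 11, 4, 7, 3, 9, 8; E[U|do(H=6)] = 7.
Conditioning on H=6 selects the 5 unit(s) with W ∈ {-1, 2, -2, 4, 3}. Their U values: 4, 7, 3, 9, 8. Mean = 6.2.
Difference = 7 − 6.2 = 0.8.

0.8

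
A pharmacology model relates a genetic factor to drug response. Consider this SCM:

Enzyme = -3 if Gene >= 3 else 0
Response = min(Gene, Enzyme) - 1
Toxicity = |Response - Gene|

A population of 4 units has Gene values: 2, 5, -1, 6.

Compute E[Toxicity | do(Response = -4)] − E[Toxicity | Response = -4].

-2.5

do(Response=-4) breaks Response's dependence on Gene. With Response=-4 fixed, Toxicity across the units is 6, 9, 3, 10, mean 7.
Observing Response=-4 restricts to units where Response's equation naturally yields -4: Gene ∈ {5, 6}. In that subpopulation Toxicity = 9, 10, mean 9.5.
Difference = 7 − 9.5 = -2.5.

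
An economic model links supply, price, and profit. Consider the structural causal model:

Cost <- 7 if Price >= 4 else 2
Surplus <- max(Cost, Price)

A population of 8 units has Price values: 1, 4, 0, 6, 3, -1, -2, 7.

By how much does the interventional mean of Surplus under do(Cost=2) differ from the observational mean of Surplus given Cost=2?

do(Cost=2) breaks Cost's dependence on Price. With Cost=2 fixed, Surplus across the units is 2, 4, 2, 6, 3, 2, 2, 7, mean 3.5.
Observing Cost=2 restricts to units where Cost's equation naturally yields 2: Price ∈ {1, 0, 3, -1, -2}. In that subpopulation Surplus = 2, 2, 3, 2, 2, mean 2.2.
Difference = 3.5 − 2.2 = 1.3.

1.3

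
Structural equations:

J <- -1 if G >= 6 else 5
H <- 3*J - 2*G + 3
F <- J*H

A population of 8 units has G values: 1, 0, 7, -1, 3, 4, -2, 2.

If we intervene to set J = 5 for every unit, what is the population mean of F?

72.5

Under do(J=5), J's equation is replaced by J=5 for every unit. Per-unit F: 80, 90, 20, 100, 60, 50, 110, 70. Mean = 72.5.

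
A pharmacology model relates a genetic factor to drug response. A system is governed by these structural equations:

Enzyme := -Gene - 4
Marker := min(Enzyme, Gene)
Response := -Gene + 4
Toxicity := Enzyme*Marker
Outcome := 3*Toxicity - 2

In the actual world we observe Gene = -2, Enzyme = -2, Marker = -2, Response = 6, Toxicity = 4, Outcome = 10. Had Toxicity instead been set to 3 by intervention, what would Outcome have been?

7

The intervention breaks the incoming arrows to Toxicity: Toxicity := Enzyme*Marker no longer applies, and Toxicity = 3.
Outcome = 3*Toxicity - 2  [with Toxicity=3]  = 7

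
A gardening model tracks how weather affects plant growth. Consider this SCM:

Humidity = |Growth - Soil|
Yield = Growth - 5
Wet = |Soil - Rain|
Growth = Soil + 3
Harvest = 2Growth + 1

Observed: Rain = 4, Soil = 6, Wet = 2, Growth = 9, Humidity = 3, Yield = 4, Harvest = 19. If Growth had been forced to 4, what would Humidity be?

2

Intervening sets Growth = 4 and removes its equation (Growth = Soil + 3).
Humidity = |Growth - Soil|  [with Growth=4, Soil=6]  = 2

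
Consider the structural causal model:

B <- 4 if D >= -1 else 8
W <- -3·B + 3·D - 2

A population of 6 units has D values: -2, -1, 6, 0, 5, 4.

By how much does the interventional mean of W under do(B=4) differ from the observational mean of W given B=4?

-2.4

Every unit gets B=4 under the intervention. W values become -20, -17, 4, -14, 1, -2; E[W|do(B=4)] = -8.
Conditioning on B=4 selects the 5 unit(s) with D ∈ {-1, 6, 0, 5, 4}. Their W values: -17, 4, -14, 1, -2. Mean = -5.6.
Difference = -8 − (-5.6) = -2.4.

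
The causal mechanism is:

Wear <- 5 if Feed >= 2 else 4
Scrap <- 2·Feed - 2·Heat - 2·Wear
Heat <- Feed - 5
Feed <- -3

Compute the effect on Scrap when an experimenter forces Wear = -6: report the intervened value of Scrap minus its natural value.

The intervention breaks the incoming arrows to Wear: Wear <- 5 if Feed >= 2 else 4 no longer applies, and Wear = -6.
Heat = Feed - 5  [with Feed=-3]  = -8
Scrap = 2·Feed - 2·Heat - 2·Wear  [with Feed=-3, Heat=-8, Wear=-6]  = 22
Without intervention: Heat = Feed - 5  [with Feed=-3]  = -8; Wear = 5 if Feed >= 2 else 4  [with Feed=-3]  = 4; Scrap = 2·Feed - 2·Heat - 2·Wear  [with Feed=-3, Heat=-8, Wear=4]  = 2.
Change = 22 − 2 = 20.

20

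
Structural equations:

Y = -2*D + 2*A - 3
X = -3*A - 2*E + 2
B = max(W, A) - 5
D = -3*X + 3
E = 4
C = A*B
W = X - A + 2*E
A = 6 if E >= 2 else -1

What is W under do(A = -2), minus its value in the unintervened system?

32

Under do(A=-2), the mechanism A = 6 if E >= 2 else -1 is discarded; A is fixed at -2.
X = -3*A - 2*E + 2  [with A=-2, E=4]  = 0
W = X - A + 2*E  [with X=0, A=-2, E=4]  = 10
Without intervention: A = 6 if E >= 2 else -1  [with E=4]  = 6; X = -3*A - 2*E + 2  [with A=6, E=4]  = -24; W = X - A + 2*E  [with X=-24, A=6, E=4]  = -22.
Change = 10 − (-22) = 32.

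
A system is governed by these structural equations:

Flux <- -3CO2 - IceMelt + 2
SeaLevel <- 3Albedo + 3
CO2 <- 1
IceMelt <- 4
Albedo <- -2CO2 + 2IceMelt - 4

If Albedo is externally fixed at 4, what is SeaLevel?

15

The intervention breaks the incoming arrows to Albedo: Albedo <- -2CO2 + 2IceMelt - 4 no longer applies, and Albedo = 4.
SeaLevel = 3Albedo + 3  [with Albedo=4]  = 15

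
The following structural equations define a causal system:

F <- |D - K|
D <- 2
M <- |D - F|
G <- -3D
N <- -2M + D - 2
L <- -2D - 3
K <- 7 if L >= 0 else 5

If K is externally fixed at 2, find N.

The intervention breaks the incoming arrows to K: K <- 7 if L >= 0 else 5 no longer applies, and K = 2.
F = |D - K|  [with D=2, K=2]  = 0
M = |D - F|  [with D=2, F=0]  = 2
N = -2M + D - 2  [with M=2, D=2]  = -4

-4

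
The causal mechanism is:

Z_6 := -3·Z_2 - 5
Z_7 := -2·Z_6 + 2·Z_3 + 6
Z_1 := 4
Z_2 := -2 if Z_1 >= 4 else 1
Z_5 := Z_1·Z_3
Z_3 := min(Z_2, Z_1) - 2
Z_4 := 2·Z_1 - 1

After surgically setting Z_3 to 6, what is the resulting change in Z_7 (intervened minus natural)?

The intervention breaks the incoming arrows to Z_3: Z_3 := min(Z_2, Z_1) - 2 no longer applies, and Z_3 = 6.
Z_2 = -2 if Z_1 >= 4 else 1  [with Z_1=4]  = -2
Z_6 = -3·Z_2 - 5  [with Z_2=-2]  = 1
Z_7 = -2·Z_6 + 2·Z_3 + 6  [with Z_6=1, Z_3=6]  = 16
Without intervention: Z_2 = -2 if Z_1 >= 4 else 1  [with Z_1=4]  = -2; Z_3 = min(Z_2, Z_1) - 2  [with Z_2=-2, Z_1=4]  = -4; Z_6 = -3·Z_2 - 5  [with Z_2=-2]  = 1; Z_7 = -2·Z_6 + 2·Z_3 + 6  [with Z_6=1, Z_3=-4]  = -4.
Change = 16 − (-4) = 20.

20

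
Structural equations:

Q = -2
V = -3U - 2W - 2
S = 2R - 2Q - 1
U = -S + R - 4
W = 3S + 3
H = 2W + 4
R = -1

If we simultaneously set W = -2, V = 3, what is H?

0

Under do(W = -2, V = 3), each intervened variable's structural equation is replaced by its fixed value.
H = 2W + 4  [with W=-2]  = 0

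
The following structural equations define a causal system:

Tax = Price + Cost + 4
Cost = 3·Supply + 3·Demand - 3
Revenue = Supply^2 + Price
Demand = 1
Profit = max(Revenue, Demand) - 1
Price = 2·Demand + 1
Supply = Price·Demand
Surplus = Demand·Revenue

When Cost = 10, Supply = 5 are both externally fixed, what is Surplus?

The joint intervention fixes Cost = 10, Supply = 5, removing each variable's own equation.
Price = 2·Demand + 1  [with Demand=1]  = 3
Revenue = Supply^2 + Price  [with Supply=5, Price=3]  = 28
Surplus = Demand·Revenue  [with Demand=1, Revenue=28]  = 28

28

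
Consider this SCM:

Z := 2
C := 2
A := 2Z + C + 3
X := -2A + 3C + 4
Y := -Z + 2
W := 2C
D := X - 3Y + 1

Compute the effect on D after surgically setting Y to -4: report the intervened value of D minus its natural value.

12

Under do(Y=-4), the mechanism Y := -Z + 2 is discarded; Y is fixed at -4.
A = 2Z + C + 3  [with Z=2, C=2]  = 9
X = -2A + 3C + 4  [with A=9, C=2]  = -8
D = X - 3Y + 1  [with X=-8, Y=-4]  = 5
Without intervention: A = 2Z + C + 3  [with Z=2, C=2]  = 9; X = -2A + 3C + 4  [with A=9, C=2]  = -8; Y = -Z + 2  [with Z=2]  = 0; D = X - 3Y + 1  [with X=-8, Y=0]  = -7.
Change = 5 − (-7) = 12.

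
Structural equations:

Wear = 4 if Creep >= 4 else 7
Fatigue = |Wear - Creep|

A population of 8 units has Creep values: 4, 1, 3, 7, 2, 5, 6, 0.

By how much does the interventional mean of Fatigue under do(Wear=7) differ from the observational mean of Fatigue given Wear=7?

Under do(Wear=7), Wear's equation is replaced by Wear=7 for every unit. Per-unit Fatigue: 3, 6, 4, 0, 5, 2, 1, 7. Mean = 3.5.
E[Fatigue|Wear=7] averages over only the 4 units with Wear=7 (Creep = 1, 3, 2, 0): Fatigue = 6, 4, 5, 7, mean 5.5.
Difference = 3.5 − 5.5 = -2.

-2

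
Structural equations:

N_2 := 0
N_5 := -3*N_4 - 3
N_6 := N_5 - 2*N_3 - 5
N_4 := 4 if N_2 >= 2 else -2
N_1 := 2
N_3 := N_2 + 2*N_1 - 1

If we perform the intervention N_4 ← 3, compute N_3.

3

Under do(N_4=3), the mechanism N_4 := 4 if N_2 >= 2 else -2 is discarded; N_4 is fixed at 3.
Since N_3 is not a descendant of the intervened variable, it is unaffected.
N_3 = N_2 + 2*N_1 - 1  [with N_2=0, N_1=2]  = 3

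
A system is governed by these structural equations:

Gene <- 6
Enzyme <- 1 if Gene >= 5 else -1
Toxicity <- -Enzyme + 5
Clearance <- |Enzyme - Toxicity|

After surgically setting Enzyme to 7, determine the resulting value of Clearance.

Under do(Enzyme=7), the mechanism Enzyme <- 1 if Gene >= 5 else -1 is discarded; Enzyme is fixed at 7.
Toxicity = -Enzyme + 5  [with Enzyme=7]  = -2
Clearance = |Enzyme - Toxicity|  [with Enzyme=7, Toxicity=-2]  = 9

9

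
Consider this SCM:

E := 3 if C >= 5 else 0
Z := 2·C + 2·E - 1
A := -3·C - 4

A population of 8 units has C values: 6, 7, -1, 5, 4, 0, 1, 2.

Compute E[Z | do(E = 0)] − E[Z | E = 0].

do(E=0) breaks E's dependence on C. With E=0 fixed, Z across the units is 11, 13, -3, 9, 7, -1, 1, 3, mean 5.
E[Z|E=0] averages over only the 5 units with E=0 (C = -1, 4, 0, 1, 2): Z = -3, 7, -1, 1, 3, mean 1.4.
Difference = 5 − 1.4 = 3.6.

3.6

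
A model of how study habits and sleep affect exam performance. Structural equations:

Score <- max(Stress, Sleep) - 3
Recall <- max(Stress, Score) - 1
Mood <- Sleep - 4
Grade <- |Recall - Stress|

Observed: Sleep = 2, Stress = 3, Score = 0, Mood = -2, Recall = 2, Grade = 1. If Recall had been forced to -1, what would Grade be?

The intervention breaks the incoming arrows to Recall: Recall <- max(Stress, Score) - 1 no longer applies, and Recall = -1.
Grade = |Recall - Stress|  [with Recall=-1, Stress=3]  = 4

4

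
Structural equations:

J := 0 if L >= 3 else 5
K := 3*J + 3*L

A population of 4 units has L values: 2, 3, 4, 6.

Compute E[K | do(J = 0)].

11.25

The intervention sets J=0 in all 4 units regardless of L. Recomputing K per unit gives 6, 9, 12, 18; average 11.25.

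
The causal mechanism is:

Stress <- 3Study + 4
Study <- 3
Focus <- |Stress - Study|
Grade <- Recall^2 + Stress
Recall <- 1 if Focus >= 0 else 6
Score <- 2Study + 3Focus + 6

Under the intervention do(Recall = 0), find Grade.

The intervention breaks the incoming arrows to Recall: Recall <- 1 if Focus >= 0 else 6 no longer applies, and Recall = 0.
Stress = 3Study + 4  [with Study=3]  = 13
Grade = Recall^2 + Stress  [with Recall=0, Stress=13]  = 13

13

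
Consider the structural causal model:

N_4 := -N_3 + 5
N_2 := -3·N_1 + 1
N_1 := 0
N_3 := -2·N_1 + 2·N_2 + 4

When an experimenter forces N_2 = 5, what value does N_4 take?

Under do(N_2=5), the mechanism N_2 := -3·N_1 + 1 is discarded; N_2 is fixed at 5.
N_3 = -2·N_1 + 2·N_2 + 4  [with N_1=0, N_2=5]  = 14
N_4 = -N_3 + 5  [with N_3=14]  = -9

-9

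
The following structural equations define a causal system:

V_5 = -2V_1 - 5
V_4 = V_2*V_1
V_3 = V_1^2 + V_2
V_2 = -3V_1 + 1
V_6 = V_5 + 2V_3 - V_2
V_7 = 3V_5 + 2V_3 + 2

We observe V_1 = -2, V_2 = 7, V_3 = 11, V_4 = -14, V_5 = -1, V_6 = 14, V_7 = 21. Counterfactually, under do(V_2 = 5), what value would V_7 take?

Under do(V_2=5), the mechanism V_2 = -3V_1 + 1 is discarded; V_2 is fixed at 5.
V_3 = V_1^2 + V_2  [with V_1=-2, V_2=5]  = 9
V_5 = -2V_1 - 5  [with V_1=-2]  = -1
V_7 = 3V_5 + 2V_3 + 2  [with V_5=-1, V_3=9]  = 17

17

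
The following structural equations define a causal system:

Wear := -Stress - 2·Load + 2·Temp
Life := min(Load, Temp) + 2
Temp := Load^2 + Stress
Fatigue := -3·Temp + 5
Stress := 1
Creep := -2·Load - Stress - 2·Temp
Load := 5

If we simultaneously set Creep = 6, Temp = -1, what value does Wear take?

The joint intervention fixes Creep = 6, Temp = -1, removing each variable's own equation.
Wear = -Stress - 2·Load + 2·Temp  [with Stress=1, Load=5, Temp=-1]  = -13

-13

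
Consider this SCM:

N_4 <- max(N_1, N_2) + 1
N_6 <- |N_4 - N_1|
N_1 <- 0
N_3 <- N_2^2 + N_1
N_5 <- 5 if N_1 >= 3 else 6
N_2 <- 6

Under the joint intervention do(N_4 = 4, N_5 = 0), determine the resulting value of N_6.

The joint intervention fixes N_4 = 4, N_5 = 0, removing each variable's own equation.
N_6 = |N_4 - N_1|  [with N_4=4, N_1=0]  = 4

4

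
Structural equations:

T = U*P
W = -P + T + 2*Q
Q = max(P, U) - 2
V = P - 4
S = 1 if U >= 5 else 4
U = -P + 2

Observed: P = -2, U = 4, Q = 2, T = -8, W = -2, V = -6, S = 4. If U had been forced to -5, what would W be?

do(U=-5) replaces the equation U = -P + 2 with the constant U = -5.
Q = max(P, U) - 2  [with P=-2, U=-5]  = -4
T = U*P  [with U=-5, P=-2]  = 10
W = -P + T + 2*Q  [with P=-2, T=10, Q=-4]  = 4

4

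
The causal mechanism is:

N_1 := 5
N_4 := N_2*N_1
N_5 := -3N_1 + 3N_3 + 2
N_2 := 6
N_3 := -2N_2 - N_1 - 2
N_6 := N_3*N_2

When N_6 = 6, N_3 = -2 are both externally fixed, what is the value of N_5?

-19

Under do(N_6 = 6, N_3 = -2), each intervened variable's structural equation is replaced by its fixed value.
N_5 = -3N_1 + 3N_3 + 2  [with N_1=5, N_3=-2]  = -19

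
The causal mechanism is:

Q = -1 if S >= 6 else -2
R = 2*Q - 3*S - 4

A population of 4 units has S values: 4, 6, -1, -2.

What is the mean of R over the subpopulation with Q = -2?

Conditioning on Q=-2 selects the 3 unit(s) with S ∈ {4, -1, -2}. Their R values: -20, -5, -2. Mean = -9.

-9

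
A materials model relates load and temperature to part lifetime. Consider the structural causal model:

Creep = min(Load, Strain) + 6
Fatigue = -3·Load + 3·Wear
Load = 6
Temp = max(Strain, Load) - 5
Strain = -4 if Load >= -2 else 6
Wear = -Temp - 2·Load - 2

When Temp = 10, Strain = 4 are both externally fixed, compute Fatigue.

-90

Setting Temp = 10, Strain = 4 by intervention discards those variables' equations.
Wear = -Temp - 2·Load - 2  [with Temp=10, Load=6]  = -24
Fatigue = -3·Load + 3·Wear  [with Load=6, Wear=-24]  = -90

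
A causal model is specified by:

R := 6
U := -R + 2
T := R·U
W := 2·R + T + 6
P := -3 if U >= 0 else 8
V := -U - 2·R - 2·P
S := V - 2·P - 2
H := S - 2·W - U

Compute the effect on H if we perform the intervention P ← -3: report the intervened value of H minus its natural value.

44

do(P=-3) replaces the equation P := -3 if U >= 0 else 8 with the constant P = -3.
U = -R + 2  [with R=6]  = -4
T = R·U  [with R=6, U=-4]  = -24
W = 2·R + T + 6  [with R=6, T=-24]  = -6
V = -U - 2·R - 2·P  [with U=-4, R=6, P=-3]  = -2
S = V - 2·P - 2  [with V=-2, P=-3]  = 2
H = S - 2·W - U  [with S=2, W=-6, U=-4]  = 18
Without intervention: U = -R + 2  [with R=6]  = -4; T = R·U  [with R=6, U=-4]  = -24; W = 2·R + T + 6  [with R=6, T=-24]  = -6; P = -3 if U >= 0 else 8  [with U=-4]  = 8; V = -U - 2·R - 2·P  [with U=-4, R=6, P=8]  = -24; S = V - 2·P - 2  [with V=-24, P=8]  = -42; H = S - 2·W - U  [with S=-42, W=-6, U=-4]  = -26.
Change = 18 − (-26) = 44.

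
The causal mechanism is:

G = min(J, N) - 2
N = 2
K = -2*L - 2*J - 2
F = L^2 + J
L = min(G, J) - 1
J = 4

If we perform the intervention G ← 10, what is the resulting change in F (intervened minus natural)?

do(G=10) replaces the equation G = min(J, N) - 2 with the constant G = 10.
L = min(G, J) - 1  [with G=10, J=4]  = 3
F = L^2 + J  [with L=3, J=4]  = 13
Without intervention: G = min(J, N) - 2  [with J=4, N=2]  = 0; L = min(G, J) - 1  [with G=0, J=4]  = -1; F = L^2 + J  [with L=-1, J=4]  = 5.
Change = 13 − 5 = 8.

8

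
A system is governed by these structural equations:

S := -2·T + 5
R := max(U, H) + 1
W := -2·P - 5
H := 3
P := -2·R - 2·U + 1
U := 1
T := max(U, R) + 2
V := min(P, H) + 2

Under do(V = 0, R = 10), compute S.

Setting V = 0, R = 10 by intervention discards those variables' equations.
T = max(U, R) + 2  [with U=1, R=10]  = 12
S = -2·T + 5  [with T=12]  = -19

-19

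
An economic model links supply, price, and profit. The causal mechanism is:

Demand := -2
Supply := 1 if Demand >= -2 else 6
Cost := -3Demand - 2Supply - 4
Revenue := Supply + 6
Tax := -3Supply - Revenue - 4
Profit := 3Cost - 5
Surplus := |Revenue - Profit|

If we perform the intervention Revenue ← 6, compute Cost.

0

Under do(Revenue=6), the mechanism Revenue := Supply + 6 is discarded; Revenue is fixed at 6.
Since Cost is not a descendant of the intervened variable, it is unaffected.
Supply = 1 if Demand >= -2 else 6  [with Demand=-2]  = 1
Cost = -3Demand - 2Supply - 4  [with Demand=-2, Supply=1]  = 0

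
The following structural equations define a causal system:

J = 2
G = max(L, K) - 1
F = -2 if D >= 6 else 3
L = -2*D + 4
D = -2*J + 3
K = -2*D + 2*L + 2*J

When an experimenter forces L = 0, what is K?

Intervening sets L = 0 and removes its equation (L = -2*D + 4).
D = -2*J + 3  [with J=2]  = -1
K = -2*D + 2*L + 2*J  [with D=-1, L=0, J=2]  = 6

6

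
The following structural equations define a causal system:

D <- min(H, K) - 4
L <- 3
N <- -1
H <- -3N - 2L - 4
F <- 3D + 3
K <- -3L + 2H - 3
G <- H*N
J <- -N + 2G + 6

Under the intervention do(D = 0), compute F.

Intervening sets D = 0 and removes its equation (D <- min(H, K) - 4).
F = 3D + 3  [with D=0]  = 3

3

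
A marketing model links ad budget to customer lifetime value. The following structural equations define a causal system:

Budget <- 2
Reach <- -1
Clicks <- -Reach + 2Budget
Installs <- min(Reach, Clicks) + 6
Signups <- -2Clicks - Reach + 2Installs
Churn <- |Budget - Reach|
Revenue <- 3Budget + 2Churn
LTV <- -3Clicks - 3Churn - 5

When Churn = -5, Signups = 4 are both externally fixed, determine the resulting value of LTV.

Under do(Churn = -5, Signups = 4), each intervened variable's structural equation is replaced by its fixed value.
Clicks = -Reach + 2Budget  [with Reach=-1, Budget=2]  = 5
LTV = -3Clicks - 3Churn - 5  [with Clicks=5, Churn=-5]  = -5

-5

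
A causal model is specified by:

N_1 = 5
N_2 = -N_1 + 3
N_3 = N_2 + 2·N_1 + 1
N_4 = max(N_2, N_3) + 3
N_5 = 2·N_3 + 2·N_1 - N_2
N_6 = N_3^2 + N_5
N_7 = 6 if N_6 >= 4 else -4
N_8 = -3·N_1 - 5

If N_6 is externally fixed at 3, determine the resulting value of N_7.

Intervening sets N_6 = 3 and removes its equation (N_6 = N_3^2 + N_5).
N_7 = 6 if N_6 >= 4 else -4  [with N_6=3]  = -4

-4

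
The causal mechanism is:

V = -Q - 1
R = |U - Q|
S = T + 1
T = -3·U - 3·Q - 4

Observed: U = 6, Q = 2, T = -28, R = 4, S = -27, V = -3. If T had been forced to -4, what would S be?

do(T=-4) replaces the equation T = -3·U - 3·Q - 4 with the constant T = -4.
S = T + 1  [with T=-4]  = -3

-3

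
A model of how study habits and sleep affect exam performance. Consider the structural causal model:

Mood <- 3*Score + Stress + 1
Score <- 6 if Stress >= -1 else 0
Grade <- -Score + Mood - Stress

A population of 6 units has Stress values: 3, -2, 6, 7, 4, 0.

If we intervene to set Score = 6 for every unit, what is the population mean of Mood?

22

do(Score=6) breaks Score's dependence on Stress. With Score=6 fixed, Mood across the units is 22, 17, 25, 26, 23, 19, mean 22.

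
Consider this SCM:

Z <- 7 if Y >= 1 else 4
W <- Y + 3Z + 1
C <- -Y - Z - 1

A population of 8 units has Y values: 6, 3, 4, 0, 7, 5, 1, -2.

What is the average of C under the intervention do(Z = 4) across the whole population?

-8

Every unit gets Z=4 under the intervention. C values become -11, -8, -9, -5, -12, -10, -6, -3; E[C|do(Z=4)] = -8.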